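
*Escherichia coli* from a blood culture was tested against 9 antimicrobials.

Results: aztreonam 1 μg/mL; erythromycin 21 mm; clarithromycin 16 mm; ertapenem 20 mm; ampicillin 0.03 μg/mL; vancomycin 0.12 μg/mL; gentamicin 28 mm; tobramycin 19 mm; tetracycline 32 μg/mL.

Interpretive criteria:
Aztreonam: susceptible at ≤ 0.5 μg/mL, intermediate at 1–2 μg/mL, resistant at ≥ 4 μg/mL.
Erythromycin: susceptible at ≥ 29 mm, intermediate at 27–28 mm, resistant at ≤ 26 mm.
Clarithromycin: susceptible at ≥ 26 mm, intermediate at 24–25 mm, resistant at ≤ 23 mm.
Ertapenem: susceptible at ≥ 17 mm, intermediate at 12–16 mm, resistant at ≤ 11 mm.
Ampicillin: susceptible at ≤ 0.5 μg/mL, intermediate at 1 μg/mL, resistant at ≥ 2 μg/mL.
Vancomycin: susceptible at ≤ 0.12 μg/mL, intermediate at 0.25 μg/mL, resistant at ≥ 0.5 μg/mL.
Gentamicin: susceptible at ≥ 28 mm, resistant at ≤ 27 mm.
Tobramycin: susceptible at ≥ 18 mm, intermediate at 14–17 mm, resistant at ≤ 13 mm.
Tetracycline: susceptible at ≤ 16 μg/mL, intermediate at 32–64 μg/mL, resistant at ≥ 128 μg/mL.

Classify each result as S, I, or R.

I, R, R, S, S, S, S, S, I

Aztreonam 1 μg/mL: in 1–2 μg/mL → Intermediate
Erythromycin (21 mm) ≤ 26 mm ⇒ R
Clarithromycin 16 mm: ≤ 23 mm — Resistant
Ertapenem (20 mm) ≥ 17 mm → Susceptible
Ampicillin: 0.03 μg/mL is ≤ 0.5 μg/mL — S
Vancomycin (0.12 μg/mL) ≤ 0.12 μg/mL → susceptible
Gentamicin 28 mm: ≥ 28 mm → S
Tobramycin (19 mm) ≥ 18 mm — susceptible
Tetracycline 32 μg/mL: in 32–64 μg/mL — Intermediate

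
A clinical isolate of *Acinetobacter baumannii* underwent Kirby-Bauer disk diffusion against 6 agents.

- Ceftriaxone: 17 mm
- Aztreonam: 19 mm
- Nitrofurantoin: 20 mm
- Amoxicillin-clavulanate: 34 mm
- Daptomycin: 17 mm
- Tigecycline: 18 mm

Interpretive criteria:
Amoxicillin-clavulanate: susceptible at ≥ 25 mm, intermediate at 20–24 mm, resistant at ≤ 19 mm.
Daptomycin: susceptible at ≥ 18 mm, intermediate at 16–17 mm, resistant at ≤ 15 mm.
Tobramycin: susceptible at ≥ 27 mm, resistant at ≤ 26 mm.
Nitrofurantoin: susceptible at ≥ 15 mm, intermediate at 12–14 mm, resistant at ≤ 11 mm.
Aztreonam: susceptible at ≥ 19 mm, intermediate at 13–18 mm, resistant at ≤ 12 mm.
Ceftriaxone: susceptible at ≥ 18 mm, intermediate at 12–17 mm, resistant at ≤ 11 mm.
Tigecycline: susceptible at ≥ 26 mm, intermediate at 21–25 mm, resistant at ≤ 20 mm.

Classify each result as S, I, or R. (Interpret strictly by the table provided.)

I, S, S, S, I, R

Ceftriaxone 17 mm: in 12–17 mm ⇒ Intermediate
Aztreonam (19 mm) ≥ 19 mm ⇒ susceptible
Nitrofurantoin (20 mm) ≥ 15 mm → Susceptible
Amoxicillin-clavulanate 34 mm: ≥ 25 mm — S
Daptomycin (17 mm) in 16–17 mm → intermediate
Tigecycline (18 mm) ≤ 20 mm — R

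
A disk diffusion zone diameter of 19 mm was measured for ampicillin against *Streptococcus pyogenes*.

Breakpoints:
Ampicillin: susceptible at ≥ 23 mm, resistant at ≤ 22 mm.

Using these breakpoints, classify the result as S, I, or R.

Ampicillin (19 mm) ≤ 22 mm → R

R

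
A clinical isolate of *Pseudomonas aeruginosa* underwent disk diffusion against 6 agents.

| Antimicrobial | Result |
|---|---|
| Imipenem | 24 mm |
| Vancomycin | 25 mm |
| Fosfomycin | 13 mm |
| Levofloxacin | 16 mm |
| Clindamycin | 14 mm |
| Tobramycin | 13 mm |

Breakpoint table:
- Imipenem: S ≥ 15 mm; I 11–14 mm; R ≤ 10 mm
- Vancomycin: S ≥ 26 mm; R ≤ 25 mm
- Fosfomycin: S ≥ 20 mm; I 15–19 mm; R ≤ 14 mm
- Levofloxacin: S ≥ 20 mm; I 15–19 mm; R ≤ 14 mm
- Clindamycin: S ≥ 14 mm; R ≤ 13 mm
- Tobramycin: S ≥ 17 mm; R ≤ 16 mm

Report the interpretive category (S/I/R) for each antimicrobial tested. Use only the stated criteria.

S, R, R, I, S, R

Imipenem: 24 mm is ≥ 15 mm — Susceptible
Vancomycin 25 mm: ≤ 25 mm ⇒ resistant
Fosfomycin: 13 mm is ≤ 14 mm ⇒ resistant
Levofloxacin (16 mm) in 15–19 mm ⇒ Intermediate
Clindamycin: 14 mm is ≥ 14 mm → susceptible
Tobramycin 13 mm: ≤ 16 mm → resistant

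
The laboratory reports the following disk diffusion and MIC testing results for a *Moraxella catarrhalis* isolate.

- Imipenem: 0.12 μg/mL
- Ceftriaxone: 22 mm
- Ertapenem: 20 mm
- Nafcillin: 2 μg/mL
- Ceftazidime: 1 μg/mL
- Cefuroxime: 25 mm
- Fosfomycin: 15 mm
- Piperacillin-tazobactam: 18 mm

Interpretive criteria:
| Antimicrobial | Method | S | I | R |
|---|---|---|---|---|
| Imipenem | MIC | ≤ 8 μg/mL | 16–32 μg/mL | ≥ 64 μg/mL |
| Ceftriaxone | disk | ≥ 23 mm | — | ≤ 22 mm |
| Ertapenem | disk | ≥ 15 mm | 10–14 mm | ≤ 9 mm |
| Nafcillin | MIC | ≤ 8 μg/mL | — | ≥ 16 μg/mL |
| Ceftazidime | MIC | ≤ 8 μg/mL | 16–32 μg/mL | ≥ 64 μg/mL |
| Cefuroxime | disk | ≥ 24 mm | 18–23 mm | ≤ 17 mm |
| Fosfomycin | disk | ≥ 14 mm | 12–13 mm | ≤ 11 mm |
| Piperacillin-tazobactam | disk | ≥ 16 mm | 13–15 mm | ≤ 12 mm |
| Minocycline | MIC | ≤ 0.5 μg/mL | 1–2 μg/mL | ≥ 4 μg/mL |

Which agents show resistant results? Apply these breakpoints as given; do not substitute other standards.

ceftriaxone

Imipenem (0.12 μg/mL) ≤ 8 μg/mL ⇒ Susceptible
Ceftriaxone: 22 mm is ≤ 22 mm → resistant
Ertapenem (20 mm) ≥ 15 mm → susceptible
Nafcillin 2 μg/mL: ≤ 8 μg/mL ⇒ S
Ceftazidime: 1 μg/mL is ≤ 8 μg/mL — Susceptible
Cefuroxime 25 mm: ≥ 24 mm ⇒ susceptible
Fosfomycin: 15 mm is ≥ 14 mm ⇒ susceptible
Piperacillin-tazobactam: 18 mm is ≥ 16 mm — susceptible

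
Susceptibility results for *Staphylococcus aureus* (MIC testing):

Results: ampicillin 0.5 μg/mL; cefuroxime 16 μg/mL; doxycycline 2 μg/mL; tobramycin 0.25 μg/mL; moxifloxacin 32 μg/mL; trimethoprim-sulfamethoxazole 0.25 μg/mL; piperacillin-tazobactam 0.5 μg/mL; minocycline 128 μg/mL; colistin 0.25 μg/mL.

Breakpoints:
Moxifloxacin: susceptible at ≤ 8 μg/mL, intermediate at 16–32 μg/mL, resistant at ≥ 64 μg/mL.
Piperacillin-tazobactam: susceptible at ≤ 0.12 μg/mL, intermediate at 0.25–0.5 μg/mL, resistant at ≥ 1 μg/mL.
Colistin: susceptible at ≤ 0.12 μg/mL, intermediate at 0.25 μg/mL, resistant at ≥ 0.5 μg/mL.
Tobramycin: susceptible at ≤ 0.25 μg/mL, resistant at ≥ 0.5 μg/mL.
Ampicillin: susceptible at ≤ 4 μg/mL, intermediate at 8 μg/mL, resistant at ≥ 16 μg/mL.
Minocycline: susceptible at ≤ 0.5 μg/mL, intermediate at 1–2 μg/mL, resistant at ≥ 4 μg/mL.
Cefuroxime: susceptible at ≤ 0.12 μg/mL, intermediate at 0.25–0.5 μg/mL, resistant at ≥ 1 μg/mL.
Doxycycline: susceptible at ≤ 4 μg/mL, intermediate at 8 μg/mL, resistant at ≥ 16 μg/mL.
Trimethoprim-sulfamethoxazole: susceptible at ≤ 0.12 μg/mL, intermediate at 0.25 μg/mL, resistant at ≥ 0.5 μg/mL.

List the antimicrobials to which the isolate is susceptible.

ampicillin, doxycycline, tobramycin

Ampicillin (0.5 μg/mL) ≤ 4 μg/mL ⇒ susceptible
Cefuroxime: 16 μg/mL is ≥ 1 μg/mL — resistant
Doxycycline 2 μg/mL: ≤ 4 μg/mL ⇒ Susceptible
Tobramycin: 0.25 μg/mL is ≤ 0.25 μg/mL — Susceptible
Moxifloxacin: 32 μg/mL is in 16–32 μg/mL ⇒ intermediate
Trimethoprim-sulfamethoxazole: 0.25 μg/mL is = 0.25 μg/mL — Intermediate
Piperacillin-tazobactam: 0.5 μg/mL is in 0.25–0.5 μg/mL ⇒ Intermediate
Minocycline (128 μg/mL) ≥ 4 μg/mL ⇒ Resistant
Colistin (0.25 μg/mL) = 0.25 μg/mL — I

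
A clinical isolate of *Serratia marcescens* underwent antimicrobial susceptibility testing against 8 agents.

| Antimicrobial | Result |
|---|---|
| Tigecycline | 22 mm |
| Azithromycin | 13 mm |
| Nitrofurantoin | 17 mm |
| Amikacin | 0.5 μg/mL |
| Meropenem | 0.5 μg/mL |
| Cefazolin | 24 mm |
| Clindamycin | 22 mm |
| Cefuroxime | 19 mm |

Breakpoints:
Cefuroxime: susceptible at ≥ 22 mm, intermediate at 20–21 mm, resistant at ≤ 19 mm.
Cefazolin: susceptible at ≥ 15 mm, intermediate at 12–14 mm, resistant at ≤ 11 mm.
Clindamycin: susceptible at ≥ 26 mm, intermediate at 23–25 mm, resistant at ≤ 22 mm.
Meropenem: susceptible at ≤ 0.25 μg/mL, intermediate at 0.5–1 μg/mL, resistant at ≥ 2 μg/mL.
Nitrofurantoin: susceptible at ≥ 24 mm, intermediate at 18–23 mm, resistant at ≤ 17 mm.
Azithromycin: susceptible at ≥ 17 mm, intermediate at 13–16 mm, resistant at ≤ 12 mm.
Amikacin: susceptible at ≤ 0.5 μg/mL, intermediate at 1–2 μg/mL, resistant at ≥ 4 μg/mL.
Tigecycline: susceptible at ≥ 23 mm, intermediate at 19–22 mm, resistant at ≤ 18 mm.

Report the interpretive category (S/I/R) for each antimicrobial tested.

I, I, R, S, I, S, R, R

Tigecycline 22 mm: in 19–22 mm — intermediate
Azithromycin (13 mm) in 13–16 mm ⇒ Intermediate
Nitrofurantoin: 17 mm is ≤ 17 mm — Resistant
Amikacin 0.5 μg/mL: ≤ 0.5 μg/mL — Susceptible
Meropenem (0.5 μg/mL) in 0.5–1 μg/mL — I
Cefazolin 24 mm: ≥ 15 mm ⇒ susceptible
Clindamycin: 22 mm is ≤ 22 mm — Resistant
Cefuroxime 19 mm: ≤ 19 mm ⇒ R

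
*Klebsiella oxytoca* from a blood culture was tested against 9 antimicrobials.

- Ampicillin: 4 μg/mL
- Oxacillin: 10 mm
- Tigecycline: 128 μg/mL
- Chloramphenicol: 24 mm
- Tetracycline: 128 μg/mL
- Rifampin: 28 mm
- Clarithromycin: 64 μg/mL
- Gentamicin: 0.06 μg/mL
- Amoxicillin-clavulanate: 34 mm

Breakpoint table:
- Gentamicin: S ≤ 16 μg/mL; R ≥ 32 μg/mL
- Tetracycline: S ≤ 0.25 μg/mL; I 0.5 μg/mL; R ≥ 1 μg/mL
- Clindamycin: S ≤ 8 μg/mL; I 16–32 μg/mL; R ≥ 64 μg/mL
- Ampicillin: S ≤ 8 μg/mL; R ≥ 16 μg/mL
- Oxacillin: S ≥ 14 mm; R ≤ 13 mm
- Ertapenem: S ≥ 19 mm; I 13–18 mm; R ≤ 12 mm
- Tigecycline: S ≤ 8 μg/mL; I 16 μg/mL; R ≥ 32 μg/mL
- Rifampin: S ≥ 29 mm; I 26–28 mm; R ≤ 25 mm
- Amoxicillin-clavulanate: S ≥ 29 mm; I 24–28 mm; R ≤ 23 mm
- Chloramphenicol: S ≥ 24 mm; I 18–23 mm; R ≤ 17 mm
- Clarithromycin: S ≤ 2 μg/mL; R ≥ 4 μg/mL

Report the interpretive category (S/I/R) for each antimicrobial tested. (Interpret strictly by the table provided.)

Ampicillin: 4 μg/mL is ≤ 8 μg/mL ⇒ Susceptible
Oxacillin (10 mm) ≤ 13 mm ⇒ R
Tigecycline 128 μg/mL: ≥ 32 μg/mL ⇒ R
Chloramphenicol 24 mm: ≥ 24 mm — Susceptible
Tetracycline 128 μg/mL: ≥ 1 μg/mL ⇒ R
Rifampin 28 mm: in 26–28 mm — Intermediate
Clarithromycin (64 μg/mL) ≥ 4 μg/mL — resistant
Gentamicin: 0.06 μg/mL is ≤ 16 μg/mL — susceptible
Amoxicillin-clavulanate: 34 mm is ≥ 29 mm → Susceptible

S, R, R, S, R, I, R, S, S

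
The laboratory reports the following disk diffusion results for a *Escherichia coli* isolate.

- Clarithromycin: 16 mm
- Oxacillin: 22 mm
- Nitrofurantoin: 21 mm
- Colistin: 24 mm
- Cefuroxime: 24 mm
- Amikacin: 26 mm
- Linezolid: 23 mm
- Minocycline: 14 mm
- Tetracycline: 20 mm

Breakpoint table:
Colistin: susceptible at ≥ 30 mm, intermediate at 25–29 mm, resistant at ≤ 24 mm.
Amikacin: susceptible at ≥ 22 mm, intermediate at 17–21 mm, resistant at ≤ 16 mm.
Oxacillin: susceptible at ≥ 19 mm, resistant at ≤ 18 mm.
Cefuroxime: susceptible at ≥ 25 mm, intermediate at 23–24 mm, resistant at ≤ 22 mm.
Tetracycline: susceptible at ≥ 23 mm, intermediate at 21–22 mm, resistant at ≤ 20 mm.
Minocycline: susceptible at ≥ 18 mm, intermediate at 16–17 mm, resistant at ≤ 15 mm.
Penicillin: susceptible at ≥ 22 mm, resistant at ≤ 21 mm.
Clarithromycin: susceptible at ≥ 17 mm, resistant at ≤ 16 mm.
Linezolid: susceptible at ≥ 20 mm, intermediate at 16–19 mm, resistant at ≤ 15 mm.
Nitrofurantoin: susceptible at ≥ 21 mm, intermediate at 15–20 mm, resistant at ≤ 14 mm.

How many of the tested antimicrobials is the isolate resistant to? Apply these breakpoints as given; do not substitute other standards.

Clarithromycin 16 mm: ≤ 16 mm ⇒ R
Oxacillin: 22 mm is ≥ 19 mm ⇒ S
Nitrofurantoin (21 mm) ≥ 21 mm — susceptible
Colistin 24 mm: ≤ 24 mm — Resistant
Cefuroxime 24 mm: in 23–24 mm ⇒ intermediate
Amikacin 26 mm: ≥ 22 mm → S
Linezolid (23 mm) ≥ 20 mm → S
Minocycline (14 mm) ≤ 15 mm ⇒ resistant
Tetracycline: 20 mm is ≤ 20 mm — Resistant
Resistant: 4

4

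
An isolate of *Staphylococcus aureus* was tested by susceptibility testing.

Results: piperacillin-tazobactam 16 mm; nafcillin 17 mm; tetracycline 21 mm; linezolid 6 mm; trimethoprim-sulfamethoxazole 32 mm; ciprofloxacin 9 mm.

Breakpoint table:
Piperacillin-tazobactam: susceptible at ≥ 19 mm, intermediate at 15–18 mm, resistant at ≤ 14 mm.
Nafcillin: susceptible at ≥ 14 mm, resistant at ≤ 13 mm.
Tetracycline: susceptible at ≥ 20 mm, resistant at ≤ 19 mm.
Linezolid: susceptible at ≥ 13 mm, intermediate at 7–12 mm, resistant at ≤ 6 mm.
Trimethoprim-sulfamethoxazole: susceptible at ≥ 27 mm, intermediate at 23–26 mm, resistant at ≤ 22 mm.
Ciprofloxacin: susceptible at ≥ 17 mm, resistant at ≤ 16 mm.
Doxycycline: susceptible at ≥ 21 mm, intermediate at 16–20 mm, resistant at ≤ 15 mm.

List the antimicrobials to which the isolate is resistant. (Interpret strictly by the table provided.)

linezolid, ciprofloxacin

Piperacillin-tazobactam 16 mm: in 15–18 mm — I
Nafcillin 17 mm: ≥ 14 mm — Susceptible
Tetracycline: 21 mm is ≥ 20 mm ⇒ Susceptible
Linezolid: 6 mm is ≤ 6 mm ⇒ resistant
Trimethoprim-sulfamethoxazole: 32 mm is ≥ 27 mm — susceptible
Ciprofloxacin 9 mm: ≤ 16 mm ⇒ R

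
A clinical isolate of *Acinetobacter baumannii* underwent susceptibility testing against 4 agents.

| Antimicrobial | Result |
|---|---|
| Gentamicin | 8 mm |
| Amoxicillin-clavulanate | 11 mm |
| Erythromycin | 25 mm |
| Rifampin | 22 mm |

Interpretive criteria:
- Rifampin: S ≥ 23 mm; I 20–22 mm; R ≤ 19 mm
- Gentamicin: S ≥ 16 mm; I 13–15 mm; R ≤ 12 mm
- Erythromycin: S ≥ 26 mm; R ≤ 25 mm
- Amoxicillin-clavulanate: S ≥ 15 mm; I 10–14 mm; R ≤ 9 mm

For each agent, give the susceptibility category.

R, I, R, I

Gentamicin: 8 mm is ≤ 12 mm — R
Amoxicillin-clavulanate (11 mm) in 10–14 mm → Intermediate
Erythromycin (25 mm) ≤ 25 mm ⇒ resistant
Rifampin 22 mm: in 20–22 mm → Intermediate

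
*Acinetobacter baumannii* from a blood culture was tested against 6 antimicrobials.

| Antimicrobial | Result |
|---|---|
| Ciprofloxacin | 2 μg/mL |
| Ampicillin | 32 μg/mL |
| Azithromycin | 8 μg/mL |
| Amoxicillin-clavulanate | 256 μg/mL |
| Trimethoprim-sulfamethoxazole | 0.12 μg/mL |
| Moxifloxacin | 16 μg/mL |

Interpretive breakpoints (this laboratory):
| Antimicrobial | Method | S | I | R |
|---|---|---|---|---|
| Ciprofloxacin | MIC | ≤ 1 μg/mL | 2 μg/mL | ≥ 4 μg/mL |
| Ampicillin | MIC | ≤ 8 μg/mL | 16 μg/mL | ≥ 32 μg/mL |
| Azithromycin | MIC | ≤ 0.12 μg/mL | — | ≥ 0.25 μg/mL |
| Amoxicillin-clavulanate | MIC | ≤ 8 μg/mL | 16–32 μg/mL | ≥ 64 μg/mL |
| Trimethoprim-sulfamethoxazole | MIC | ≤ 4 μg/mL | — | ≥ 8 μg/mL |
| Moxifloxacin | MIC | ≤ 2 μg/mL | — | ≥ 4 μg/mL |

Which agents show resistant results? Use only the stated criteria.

Ciprofloxacin: 2 μg/mL is = 2 μg/mL — I
Ampicillin 32 μg/mL: ≥ 32 μg/mL — Resistant
Azithromycin (8 μg/mL) ≥ 0.25 μg/mL ⇒ Resistant
Amoxicillin-clavulanate: 256 μg/mL is ≥ 64 μg/mL ⇒ R
Trimethoprim-sulfamethoxazole (0.12 μg/mL) ≤ 4 μg/mL → S
Moxifloxacin 16 μg/mL: ≥ 4 μg/mL → R

ampicillin, azithromycin, amoxicillin-clavulanate, moxifloxacin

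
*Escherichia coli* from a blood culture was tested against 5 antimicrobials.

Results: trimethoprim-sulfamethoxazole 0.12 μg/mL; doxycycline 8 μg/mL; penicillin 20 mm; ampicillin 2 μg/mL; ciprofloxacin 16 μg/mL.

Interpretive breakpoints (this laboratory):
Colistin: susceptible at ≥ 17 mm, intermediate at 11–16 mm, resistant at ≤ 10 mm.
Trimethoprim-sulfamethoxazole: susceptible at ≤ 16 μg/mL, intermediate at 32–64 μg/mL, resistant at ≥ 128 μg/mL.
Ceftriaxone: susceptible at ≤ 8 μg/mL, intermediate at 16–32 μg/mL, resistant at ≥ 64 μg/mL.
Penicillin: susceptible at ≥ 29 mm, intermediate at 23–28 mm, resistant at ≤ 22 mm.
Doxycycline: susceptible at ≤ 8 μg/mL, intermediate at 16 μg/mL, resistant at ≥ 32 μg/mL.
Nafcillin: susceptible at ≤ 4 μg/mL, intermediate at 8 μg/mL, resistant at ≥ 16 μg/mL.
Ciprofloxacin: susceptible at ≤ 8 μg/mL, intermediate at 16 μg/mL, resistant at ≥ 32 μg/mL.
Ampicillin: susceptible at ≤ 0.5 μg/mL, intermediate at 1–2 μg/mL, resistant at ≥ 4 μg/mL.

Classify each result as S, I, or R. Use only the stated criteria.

Trimethoprim-sulfamethoxazole: 0.12 μg/mL is ≤ 16 μg/mL — Susceptible
Doxycycline (8 μg/mL) ≤ 8 μg/mL → Susceptible
Penicillin: 20 mm is ≤ 22 mm → Resistant
Ampicillin (2 μg/mL) in 1–2 μg/mL — intermediate
Ciprofloxacin: 16 μg/mL is = 16 μg/mL → intermediate

S, S, R, I, I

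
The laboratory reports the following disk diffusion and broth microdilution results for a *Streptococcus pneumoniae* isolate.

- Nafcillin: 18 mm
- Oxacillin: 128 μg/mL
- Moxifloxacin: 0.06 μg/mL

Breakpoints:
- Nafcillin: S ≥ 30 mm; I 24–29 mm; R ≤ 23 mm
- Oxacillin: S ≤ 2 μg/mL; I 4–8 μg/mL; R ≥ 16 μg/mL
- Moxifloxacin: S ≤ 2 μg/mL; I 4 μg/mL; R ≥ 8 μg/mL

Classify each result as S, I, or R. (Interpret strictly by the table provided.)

Nafcillin 18 mm: ≤ 23 mm → Resistant
Oxacillin 128 μg/mL: ≥ 16 μg/mL — R
Moxifloxacin: 0.06 μg/mL is ≤ 2 μg/mL → S

R, R, S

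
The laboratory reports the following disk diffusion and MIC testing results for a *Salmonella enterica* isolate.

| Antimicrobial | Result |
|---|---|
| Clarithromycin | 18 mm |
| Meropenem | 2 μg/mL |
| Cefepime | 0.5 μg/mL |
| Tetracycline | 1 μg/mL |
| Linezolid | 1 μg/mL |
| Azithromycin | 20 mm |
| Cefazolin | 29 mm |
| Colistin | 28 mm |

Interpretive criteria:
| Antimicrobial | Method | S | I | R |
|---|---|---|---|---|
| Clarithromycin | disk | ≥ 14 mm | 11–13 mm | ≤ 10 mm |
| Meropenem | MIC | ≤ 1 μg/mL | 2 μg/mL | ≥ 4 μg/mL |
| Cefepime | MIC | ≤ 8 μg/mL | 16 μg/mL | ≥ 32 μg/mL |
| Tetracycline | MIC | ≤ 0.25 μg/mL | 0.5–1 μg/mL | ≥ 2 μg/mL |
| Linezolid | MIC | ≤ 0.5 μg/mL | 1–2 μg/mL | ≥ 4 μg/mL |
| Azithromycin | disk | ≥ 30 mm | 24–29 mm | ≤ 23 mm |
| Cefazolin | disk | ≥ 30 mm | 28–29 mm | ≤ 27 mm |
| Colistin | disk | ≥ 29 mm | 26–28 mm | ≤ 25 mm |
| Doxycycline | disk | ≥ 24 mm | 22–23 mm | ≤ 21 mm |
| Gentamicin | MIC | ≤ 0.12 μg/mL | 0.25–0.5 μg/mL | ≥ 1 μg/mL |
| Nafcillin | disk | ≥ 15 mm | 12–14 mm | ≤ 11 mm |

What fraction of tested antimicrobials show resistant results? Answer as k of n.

Clarithromycin: 18 mm is ≥ 14 mm — susceptible
Meropenem (2 μg/mL) = 2 μg/mL → Intermediate
Cefepime (0.5 μg/mL) ≤ 8 μg/mL — S
Tetracycline: 1 μg/mL is in 0.5–1 μg/mL → I
Linezolid (1 μg/mL) in 1–2 μg/mL — intermediate
Azithromycin (20 mm) ≤ 23 mm → R
Cefazolin (29 mm) in 28–29 mm — Intermediate
Colistin (28 mm) in 26–28 mm — Intermediate
Resistant: 1/8

1 of 8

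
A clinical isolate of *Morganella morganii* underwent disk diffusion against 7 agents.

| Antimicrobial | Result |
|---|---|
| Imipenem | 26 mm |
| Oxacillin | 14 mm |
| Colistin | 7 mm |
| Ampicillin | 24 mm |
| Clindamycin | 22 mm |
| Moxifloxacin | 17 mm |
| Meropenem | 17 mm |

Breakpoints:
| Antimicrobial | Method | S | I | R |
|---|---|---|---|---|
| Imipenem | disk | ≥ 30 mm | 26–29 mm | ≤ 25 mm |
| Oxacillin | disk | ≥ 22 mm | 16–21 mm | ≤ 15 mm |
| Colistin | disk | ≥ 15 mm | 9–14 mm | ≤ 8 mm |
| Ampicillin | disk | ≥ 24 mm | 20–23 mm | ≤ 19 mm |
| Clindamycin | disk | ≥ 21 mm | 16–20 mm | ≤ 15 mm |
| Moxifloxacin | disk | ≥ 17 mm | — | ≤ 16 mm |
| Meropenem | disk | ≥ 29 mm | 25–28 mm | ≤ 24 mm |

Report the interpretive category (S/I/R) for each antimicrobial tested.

Imipenem: 26 mm is in 26–29 mm → Intermediate
Oxacillin 14 mm: ≤ 15 mm ⇒ Resistant
Colistin (7 mm) ≤ 8 mm ⇒ resistant
Ampicillin (24 mm) ≥ 24 mm ⇒ S
Clindamycin: 22 mm is ≥ 21 mm → susceptible
Moxifloxacin 17 mm: ≥ 17 mm → susceptible
Meropenem: 17 mm is ≤ 24 mm → resistant

I, R, R, S, S, S, R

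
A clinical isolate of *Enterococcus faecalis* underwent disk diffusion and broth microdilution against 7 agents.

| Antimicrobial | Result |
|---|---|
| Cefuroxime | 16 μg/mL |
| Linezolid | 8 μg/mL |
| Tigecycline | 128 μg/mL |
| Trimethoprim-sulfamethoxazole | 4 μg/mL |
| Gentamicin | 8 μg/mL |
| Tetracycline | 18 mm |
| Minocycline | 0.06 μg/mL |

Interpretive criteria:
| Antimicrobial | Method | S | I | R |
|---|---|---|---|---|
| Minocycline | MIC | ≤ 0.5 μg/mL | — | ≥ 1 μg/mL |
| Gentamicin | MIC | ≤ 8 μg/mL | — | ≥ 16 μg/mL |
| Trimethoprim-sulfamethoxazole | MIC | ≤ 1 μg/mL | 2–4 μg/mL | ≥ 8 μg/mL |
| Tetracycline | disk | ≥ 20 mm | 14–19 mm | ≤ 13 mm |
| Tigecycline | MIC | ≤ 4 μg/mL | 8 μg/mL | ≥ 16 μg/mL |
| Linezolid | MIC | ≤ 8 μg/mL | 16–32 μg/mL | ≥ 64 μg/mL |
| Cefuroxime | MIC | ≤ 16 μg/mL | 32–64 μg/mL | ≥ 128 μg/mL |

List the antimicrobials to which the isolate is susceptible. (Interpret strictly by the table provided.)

Cefuroxime (16 μg/mL) ≤ 16 μg/mL ⇒ susceptible
Linezolid (8 μg/mL) ≤ 8 μg/mL ⇒ S
Tigecycline: 128 μg/mL is ≥ 16 μg/mL ⇒ Resistant
Trimethoprim-sulfamethoxazole (4 μg/mL) in 2–4 μg/mL ⇒ I
Gentamicin 8 μg/mL: ≤ 8 μg/mL — susceptible
Tetracycline 18 mm: in 14–19 mm — I
Minocycline 0.06 μg/mL: ≤ 0.5 μg/mL — Susceptible

cefuroxime, linezolid, gentamicin, minocycline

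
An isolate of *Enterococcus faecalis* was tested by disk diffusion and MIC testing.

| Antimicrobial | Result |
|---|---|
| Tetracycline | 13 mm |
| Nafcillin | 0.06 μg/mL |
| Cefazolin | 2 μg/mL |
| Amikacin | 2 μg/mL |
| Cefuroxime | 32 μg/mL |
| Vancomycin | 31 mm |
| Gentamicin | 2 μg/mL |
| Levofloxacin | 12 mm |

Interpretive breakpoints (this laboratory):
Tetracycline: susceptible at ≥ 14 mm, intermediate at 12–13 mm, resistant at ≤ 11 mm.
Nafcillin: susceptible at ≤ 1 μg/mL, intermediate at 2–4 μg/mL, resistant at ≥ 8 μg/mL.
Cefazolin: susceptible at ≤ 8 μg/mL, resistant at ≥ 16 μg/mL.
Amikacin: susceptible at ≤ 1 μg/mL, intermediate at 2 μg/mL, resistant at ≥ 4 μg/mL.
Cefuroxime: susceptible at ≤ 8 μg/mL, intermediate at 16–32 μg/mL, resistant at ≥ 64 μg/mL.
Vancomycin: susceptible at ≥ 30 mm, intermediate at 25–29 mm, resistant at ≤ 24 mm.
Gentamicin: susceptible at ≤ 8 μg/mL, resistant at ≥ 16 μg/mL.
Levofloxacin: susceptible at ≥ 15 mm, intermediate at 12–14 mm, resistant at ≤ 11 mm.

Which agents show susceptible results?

Tetracycline 13 mm: in 12–13 mm ⇒ I
Nafcillin: 0.06 μg/mL is ≤ 1 μg/mL → susceptible
Cefazolin (2 μg/mL) ≤ 8 μg/mL — susceptible
Amikacin 2 μg/mL: = 2 μg/mL — intermediate
Cefuroxime 32 μg/mL: in 16–32 μg/mL ⇒ I
Vancomycin 31 mm: ≥ 30 mm ⇒ susceptible
Gentamicin 2 μg/mL: ≤ 8 μg/mL — susceptible
Levofloxacin 12 mm: in 12–14 mm → I

nafcillin, cefazolin, vancomycin, gentamicin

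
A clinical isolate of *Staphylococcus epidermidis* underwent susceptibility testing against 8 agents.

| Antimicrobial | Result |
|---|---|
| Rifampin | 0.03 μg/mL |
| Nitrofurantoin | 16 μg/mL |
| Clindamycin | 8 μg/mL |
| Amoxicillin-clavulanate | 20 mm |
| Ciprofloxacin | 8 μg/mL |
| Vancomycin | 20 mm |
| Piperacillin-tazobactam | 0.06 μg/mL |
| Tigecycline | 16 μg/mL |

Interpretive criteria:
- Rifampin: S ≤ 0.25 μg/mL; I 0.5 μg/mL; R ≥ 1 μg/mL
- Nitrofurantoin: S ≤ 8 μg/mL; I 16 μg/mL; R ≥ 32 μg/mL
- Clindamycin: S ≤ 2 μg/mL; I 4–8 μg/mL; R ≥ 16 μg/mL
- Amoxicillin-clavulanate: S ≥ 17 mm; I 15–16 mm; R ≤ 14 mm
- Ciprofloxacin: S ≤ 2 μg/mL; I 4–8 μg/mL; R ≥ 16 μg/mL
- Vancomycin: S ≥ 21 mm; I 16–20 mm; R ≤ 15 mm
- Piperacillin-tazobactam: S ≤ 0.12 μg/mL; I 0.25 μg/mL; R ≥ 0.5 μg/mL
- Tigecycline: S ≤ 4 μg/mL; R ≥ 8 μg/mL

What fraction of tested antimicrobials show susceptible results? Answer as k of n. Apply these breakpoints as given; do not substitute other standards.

Rifampin 0.03 μg/mL: ≤ 0.25 μg/mL → Susceptible
Nitrofurantoin 16 μg/mL: = 16 μg/mL — Intermediate
Clindamycin: 8 μg/mL is in 4–8 μg/mL → Intermediate
Amoxicillin-clavulanate (20 mm) ≥ 17 mm → Susceptible
Ciprofloxacin (8 μg/mL) in 4–8 μg/mL ⇒ I
Vancomycin 20 mm: in 16–20 mm ⇒ I
Piperacillin-tazobactam 0.06 μg/mL: ≤ 0.12 μg/mL ⇒ S
Tigecycline 16 μg/mL: ≥ 8 μg/mL ⇒ resistant
Susceptible: 3/8

3 of 8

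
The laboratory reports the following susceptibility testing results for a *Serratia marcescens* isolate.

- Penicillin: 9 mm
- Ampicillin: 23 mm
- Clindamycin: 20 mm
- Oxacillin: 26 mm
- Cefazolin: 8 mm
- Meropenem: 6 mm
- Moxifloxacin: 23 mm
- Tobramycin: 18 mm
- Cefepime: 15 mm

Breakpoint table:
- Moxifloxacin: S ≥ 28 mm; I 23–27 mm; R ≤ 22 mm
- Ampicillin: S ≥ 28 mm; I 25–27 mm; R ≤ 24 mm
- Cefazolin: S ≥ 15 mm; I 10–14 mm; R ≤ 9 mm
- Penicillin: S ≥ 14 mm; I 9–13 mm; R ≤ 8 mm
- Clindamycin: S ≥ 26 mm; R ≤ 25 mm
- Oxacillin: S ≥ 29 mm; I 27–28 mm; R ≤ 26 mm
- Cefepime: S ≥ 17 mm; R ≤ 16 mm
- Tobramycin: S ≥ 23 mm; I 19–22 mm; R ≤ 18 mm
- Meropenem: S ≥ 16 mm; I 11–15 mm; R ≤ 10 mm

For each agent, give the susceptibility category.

I, R, R, R, R, R, I, R, R

Penicillin: 9 mm is in 9–13 mm → I
Ampicillin: 23 mm is ≤ 24 mm → Resistant
Clindamycin 20 mm: ≤ 25 mm ⇒ R
Oxacillin (26 mm) ≤ 26 mm ⇒ Resistant
Cefazolin (8 mm) ≤ 9 mm — resistant
Meropenem 6 mm: ≤ 10 mm ⇒ Resistant
Moxifloxacin (23 mm) in 23–27 mm ⇒ intermediate
Tobramycin 18 mm: ≤ 18 mm — Resistant
Cefepime 15 mm: ≤ 16 mm — resistant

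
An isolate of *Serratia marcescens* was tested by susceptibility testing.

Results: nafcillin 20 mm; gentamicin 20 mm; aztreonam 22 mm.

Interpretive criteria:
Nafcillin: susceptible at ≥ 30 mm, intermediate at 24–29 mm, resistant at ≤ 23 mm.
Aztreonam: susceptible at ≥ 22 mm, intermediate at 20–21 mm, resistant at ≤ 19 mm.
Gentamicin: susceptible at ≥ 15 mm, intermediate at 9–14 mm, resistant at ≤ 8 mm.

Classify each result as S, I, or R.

Nafcillin (20 mm) ≤ 23 mm → R
Gentamicin 20 mm: ≥ 15 mm ⇒ Susceptible
Aztreonam: 22 mm is ≥ 22 mm → susceptible

R, S, S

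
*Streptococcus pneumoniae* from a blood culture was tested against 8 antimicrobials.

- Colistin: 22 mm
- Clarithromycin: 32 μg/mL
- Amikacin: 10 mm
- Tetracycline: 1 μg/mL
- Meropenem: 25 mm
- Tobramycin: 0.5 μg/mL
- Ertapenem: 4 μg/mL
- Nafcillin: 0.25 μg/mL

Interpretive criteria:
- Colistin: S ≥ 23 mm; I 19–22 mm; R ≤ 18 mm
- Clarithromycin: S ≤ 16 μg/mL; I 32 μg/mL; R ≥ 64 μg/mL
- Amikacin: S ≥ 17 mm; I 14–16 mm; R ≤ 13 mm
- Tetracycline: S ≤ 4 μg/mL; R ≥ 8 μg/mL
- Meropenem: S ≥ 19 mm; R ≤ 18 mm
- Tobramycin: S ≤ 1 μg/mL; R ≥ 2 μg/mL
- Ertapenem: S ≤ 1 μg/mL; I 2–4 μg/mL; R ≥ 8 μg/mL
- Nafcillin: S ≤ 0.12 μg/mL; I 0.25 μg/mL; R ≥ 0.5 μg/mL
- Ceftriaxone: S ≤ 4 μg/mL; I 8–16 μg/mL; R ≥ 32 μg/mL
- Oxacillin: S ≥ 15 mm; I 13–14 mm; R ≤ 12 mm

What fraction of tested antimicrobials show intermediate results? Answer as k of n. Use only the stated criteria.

Colistin (22 mm) in 19–22 mm ⇒ Intermediate
Clarithromycin 32 μg/mL: = 32 μg/mL — Intermediate
Amikacin 10 mm: ≤ 13 mm ⇒ Resistant
Tetracycline: 1 μg/mL is ≤ 4 μg/mL → susceptible
Meropenem: 25 mm is ≥ 19 mm ⇒ S
Tobramycin 0.5 μg/mL: ≤ 1 μg/mL → susceptible
Ertapenem 4 μg/mL: in 2–4 μg/mL — I
Nafcillin: 0.25 μg/mL is = 0.25 μg/mL — Intermediate
Intermediate: 4/8

4 of 8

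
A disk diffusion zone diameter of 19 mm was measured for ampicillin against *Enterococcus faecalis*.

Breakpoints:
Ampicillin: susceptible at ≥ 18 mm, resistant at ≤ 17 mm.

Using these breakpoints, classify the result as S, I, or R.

Ampicillin (19 mm) ≥ 18 mm ⇒ S

S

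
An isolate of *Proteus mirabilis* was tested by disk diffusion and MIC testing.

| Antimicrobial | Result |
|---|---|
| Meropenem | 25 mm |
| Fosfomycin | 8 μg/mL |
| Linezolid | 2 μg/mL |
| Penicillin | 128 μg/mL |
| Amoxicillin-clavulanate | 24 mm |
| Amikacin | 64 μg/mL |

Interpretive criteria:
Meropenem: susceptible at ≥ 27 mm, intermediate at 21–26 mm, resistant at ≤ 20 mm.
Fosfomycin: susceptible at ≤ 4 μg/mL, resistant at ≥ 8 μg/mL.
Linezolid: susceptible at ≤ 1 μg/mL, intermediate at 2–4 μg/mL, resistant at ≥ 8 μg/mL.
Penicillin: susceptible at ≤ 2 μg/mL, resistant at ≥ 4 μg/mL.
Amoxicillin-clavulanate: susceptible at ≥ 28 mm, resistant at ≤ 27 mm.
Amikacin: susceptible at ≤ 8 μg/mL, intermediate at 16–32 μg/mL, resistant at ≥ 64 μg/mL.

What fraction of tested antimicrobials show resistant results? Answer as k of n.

Meropenem (25 mm) in 21–26 mm → Intermediate
Fosfomycin 8 μg/mL: ≥ 8 μg/mL ⇒ R
Linezolid (2 μg/mL) in 2–4 μg/mL — Intermediate
Penicillin 128 μg/mL: ≥ 4 μg/mL — R
Amoxicillin-clavulanate 24 mm: ≤ 27 mm — Resistant
Amikacin (64 μg/mL) ≥ 64 μg/mL ⇒ Resistant
Resistant: 4/6

4 of 6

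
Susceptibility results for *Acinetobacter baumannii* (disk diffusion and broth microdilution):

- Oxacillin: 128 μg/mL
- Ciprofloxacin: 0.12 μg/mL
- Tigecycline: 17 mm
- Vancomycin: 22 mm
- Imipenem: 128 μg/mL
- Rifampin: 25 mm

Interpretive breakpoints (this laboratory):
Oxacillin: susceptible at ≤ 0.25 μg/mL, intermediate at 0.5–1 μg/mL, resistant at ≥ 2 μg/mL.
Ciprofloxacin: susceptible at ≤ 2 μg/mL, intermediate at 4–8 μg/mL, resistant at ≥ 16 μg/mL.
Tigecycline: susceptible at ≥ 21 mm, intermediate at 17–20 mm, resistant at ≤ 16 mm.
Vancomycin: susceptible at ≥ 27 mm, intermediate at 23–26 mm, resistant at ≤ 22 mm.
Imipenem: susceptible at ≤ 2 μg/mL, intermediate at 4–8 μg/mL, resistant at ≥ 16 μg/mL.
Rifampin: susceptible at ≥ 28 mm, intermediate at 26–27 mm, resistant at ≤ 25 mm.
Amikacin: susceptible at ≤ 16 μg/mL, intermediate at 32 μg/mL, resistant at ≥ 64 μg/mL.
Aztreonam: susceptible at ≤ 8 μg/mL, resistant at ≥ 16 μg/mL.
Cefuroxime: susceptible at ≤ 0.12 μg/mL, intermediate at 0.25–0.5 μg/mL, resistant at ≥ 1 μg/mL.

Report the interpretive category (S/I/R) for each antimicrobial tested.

Oxacillin: 128 μg/mL is ≥ 2 μg/mL ⇒ Resistant
Ciprofloxacin 0.12 μg/mL: ≤ 2 μg/mL — Susceptible
Tigecycline: 17 mm is in 17–20 mm → I
Vancomycin (22 mm) ≤ 22 mm → R
Imipenem (128 μg/mL) ≥ 16 μg/mL — R
Rifampin: 25 mm is ≤ 25 mm — Resistant

R, S, I, R, R, R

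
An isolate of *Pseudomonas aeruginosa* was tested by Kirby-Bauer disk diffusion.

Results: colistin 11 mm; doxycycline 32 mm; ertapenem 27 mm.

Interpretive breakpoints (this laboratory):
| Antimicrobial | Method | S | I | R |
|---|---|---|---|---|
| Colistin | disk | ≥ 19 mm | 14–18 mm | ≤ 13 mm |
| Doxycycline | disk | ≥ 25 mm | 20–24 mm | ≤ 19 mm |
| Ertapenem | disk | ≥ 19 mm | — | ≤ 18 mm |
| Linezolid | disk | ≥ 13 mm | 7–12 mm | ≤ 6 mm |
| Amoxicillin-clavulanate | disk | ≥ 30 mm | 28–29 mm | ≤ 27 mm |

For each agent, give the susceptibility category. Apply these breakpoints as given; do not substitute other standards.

R, S, S

Colistin 11 mm: ≤ 13 mm → R
Doxycycline: 32 mm is ≥ 25 mm ⇒ Susceptible
Ertapenem (27 mm) ≥ 19 mm → Susceptible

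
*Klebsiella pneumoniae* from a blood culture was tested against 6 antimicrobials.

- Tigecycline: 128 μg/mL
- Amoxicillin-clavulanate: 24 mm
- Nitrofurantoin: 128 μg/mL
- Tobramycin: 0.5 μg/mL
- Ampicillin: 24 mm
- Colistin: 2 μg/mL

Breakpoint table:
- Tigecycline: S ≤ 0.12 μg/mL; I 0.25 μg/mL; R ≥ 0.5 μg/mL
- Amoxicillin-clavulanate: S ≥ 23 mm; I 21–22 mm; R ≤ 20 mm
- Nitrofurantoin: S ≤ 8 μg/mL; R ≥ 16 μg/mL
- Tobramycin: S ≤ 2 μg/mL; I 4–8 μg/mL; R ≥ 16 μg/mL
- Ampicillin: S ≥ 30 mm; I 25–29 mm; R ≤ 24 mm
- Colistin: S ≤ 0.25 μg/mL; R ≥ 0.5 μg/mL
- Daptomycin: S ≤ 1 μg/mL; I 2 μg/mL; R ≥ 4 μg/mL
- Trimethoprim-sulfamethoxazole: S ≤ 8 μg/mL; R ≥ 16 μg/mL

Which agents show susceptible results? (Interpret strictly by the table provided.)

Tigecycline: 128 μg/mL is ≥ 0.5 μg/mL — Resistant
Amoxicillin-clavulanate: 24 mm is ≥ 23 mm → Susceptible
Nitrofurantoin (128 μg/mL) ≥ 16 μg/mL ⇒ resistant
Tobramycin 0.5 μg/mL: ≤ 2 μg/mL → S
Ampicillin 24 mm: ≤ 24 mm ⇒ R
Colistin: 2 μg/mL is ≥ 0.5 μg/mL ⇒ R

amoxicillin-clavulanate, tobramycin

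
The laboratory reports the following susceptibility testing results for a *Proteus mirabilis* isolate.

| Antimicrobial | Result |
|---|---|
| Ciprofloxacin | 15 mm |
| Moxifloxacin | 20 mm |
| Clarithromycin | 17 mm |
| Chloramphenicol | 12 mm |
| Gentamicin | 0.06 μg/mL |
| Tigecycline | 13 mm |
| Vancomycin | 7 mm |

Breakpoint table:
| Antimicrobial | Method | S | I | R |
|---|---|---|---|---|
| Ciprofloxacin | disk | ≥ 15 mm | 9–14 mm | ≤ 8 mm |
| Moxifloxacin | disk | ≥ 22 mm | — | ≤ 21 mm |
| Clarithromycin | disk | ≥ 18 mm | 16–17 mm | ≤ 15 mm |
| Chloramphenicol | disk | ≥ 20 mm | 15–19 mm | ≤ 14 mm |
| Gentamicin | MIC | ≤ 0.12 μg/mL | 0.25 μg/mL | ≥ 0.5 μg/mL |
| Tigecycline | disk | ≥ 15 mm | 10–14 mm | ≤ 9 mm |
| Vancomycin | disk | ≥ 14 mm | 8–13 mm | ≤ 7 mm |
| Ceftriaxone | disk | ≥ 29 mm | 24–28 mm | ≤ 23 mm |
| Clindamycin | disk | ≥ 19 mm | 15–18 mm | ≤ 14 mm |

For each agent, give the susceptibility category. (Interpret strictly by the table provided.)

S, R, I, R, S, I, R

Ciprofloxacin 15 mm: ≥ 15 mm → Susceptible
Moxifloxacin 20 mm: ≤ 21 mm ⇒ Resistant
Clarithromycin 17 mm: in 16–17 mm — intermediate
Chloramphenicol 12 mm: ≤ 14 mm — R
Gentamicin 0.06 μg/mL: ≤ 0.12 μg/mL ⇒ susceptible
Tigecycline: 13 mm is in 10–14 mm — I
Vancomycin 7 mm: ≤ 7 mm ⇒ resistant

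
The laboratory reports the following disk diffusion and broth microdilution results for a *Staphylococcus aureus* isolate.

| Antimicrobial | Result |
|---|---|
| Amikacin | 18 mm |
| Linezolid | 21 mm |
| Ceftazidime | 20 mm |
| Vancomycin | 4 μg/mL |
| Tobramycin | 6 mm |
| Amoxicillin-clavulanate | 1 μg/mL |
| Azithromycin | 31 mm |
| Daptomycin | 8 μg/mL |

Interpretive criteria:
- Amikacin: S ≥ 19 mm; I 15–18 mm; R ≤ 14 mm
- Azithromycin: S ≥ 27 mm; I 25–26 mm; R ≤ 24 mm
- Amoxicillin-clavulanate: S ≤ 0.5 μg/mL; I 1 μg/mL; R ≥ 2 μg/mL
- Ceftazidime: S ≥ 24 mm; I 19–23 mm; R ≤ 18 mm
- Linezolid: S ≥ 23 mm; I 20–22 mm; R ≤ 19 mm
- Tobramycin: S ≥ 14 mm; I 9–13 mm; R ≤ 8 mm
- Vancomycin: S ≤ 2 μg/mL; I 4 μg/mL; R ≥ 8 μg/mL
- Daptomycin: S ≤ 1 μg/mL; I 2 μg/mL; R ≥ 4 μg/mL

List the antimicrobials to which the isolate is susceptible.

azithromycin

Amikacin (18 mm) in 15–18 mm → Intermediate
Linezolid: 21 mm is in 20–22 mm → intermediate
Ceftazidime (20 mm) in 19–23 mm → Intermediate
Vancomycin: 4 μg/mL is = 4 μg/mL → intermediate
Tobramycin: 6 mm is ≤ 8 mm → resistant
Amoxicillin-clavulanate: 1 μg/mL is = 1 μg/mL — Intermediate
Azithromycin (31 mm) ≥ 27 mm → susceptible
Daptomycin (8 μg/mL) ≥ 4 μg/mL ⇒ resistant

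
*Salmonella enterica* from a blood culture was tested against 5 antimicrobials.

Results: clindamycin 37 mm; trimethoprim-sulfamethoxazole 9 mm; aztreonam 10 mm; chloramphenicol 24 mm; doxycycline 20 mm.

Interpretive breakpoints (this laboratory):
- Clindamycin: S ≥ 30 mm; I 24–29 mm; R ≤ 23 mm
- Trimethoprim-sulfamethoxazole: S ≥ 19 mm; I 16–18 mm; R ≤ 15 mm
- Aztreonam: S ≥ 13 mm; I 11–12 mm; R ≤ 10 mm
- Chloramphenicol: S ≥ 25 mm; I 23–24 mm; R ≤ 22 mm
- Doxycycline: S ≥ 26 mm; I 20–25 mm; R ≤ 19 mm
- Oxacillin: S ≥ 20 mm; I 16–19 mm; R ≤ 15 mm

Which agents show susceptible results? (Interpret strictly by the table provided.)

clindamycin

Clindamycin: 37 mm is ≥ 30 mm → susceptible
Trimethoprim-sulfamethoxazole: 9 mm is ≤ 15 mm → Resistant
Aztreonam 10 mm: ≤ 10 mm ⇒ resistant
Chloramphenicol 24 mm: in 23–24 mm — I
Doxycycline: 20 mm is in 20–25 mm — intermediate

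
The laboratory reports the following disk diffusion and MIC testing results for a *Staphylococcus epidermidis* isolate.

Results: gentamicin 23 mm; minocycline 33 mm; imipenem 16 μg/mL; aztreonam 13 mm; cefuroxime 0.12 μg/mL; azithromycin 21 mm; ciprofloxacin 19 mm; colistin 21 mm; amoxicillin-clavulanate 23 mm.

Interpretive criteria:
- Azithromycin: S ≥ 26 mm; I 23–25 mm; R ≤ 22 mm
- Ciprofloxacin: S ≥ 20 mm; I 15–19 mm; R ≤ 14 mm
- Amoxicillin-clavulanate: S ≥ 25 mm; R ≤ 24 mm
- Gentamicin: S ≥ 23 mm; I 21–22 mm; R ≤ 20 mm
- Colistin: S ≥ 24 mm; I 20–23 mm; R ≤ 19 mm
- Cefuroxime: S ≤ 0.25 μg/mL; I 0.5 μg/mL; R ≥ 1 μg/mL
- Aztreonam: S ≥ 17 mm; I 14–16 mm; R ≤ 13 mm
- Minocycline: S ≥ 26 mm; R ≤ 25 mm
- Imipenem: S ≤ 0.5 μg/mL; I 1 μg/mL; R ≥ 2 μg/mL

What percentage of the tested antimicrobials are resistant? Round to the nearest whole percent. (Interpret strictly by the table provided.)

44%

Gentamicin 23 mm: ≥ 23 mm ⇒ susceptible
Minocycline (33 mm) ≥ 26 mm ⇒ Susceptible
Imipenem 16 μg/mL: ≥ 2 μg/mL ⇒ Resistant
Aztreonam: 13 mm is ≤ 13 mm ⇒ R
Cefuroxime (0.12 μg/mL) ≤ 0.25 μg/mL ⇒ susceptible
Azithromycin (21 mm) ≤ 22 mm — resistant
Ciprofloxacin: 19 mm is in 15–19 mm — Intermediate
Colistin (21 mm) in 20–23 mm — intermediate
Amoxicillin-clavulanate 23 mm: ≤ 24 mm — R
Resistant: 4/9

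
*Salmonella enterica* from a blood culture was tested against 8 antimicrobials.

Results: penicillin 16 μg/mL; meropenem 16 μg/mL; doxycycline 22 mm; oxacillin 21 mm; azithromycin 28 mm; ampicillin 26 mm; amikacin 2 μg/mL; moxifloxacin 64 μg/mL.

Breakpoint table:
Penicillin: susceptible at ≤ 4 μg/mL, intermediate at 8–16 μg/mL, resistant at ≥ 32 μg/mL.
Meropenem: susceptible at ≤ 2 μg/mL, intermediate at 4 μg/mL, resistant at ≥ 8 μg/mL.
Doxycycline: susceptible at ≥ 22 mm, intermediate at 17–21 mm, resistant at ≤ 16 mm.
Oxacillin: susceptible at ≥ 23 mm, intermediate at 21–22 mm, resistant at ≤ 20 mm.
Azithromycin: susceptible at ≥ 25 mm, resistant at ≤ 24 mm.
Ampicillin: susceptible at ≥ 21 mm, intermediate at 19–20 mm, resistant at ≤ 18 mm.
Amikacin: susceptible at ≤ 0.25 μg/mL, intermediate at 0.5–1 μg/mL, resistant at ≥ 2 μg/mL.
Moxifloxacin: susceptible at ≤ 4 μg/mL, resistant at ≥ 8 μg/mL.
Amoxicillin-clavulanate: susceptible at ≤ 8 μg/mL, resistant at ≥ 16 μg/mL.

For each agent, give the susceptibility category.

I, R, S, I, S, S, R, R

Penicillin 16 μg/mL: in 8–16 μg/mL ⇒ Intermediate
Meropenem (16 μg/mL) ≥ 8 μg/mL — resistant
Doxycycline (22 mm) ≥ 22 mm → susceptible
Oxacillin: 21 mm is in 21–22 mm → intermediate
Azithromycin (28 mm) ≥ 25 mm → Susceptible
Ampicillin 26 mm: ≥ 21 mm — S
Amikacin (2 μg/mL) ≥ 2 μg/mL — resistant
Moxifloxacin 64 μg/mL: ≥ 8 μg/mL → resistant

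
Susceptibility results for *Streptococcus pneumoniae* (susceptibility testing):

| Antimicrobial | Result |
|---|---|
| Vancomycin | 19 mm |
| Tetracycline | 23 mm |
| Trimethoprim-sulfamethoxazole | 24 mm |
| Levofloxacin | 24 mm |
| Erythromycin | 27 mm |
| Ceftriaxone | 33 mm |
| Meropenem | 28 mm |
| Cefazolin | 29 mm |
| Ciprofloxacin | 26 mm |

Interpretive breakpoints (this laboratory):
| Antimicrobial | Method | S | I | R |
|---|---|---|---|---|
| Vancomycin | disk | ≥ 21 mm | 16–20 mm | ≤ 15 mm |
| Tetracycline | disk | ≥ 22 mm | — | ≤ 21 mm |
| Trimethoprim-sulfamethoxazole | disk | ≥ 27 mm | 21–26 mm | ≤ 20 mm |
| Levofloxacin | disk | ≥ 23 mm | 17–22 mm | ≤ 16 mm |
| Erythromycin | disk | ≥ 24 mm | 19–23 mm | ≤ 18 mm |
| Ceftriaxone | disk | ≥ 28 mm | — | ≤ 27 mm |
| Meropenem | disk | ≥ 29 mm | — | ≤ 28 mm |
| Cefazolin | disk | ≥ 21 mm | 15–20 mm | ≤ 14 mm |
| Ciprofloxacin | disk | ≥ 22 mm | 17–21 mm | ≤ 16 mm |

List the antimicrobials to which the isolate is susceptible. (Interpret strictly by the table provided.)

Vancomycin 19 mm: in 16–20 mm ⇒ I
Tetracycline (23 mm) ≥ 22 mm ⇒ susceptible
Trimethoprim-sulfamethoxazole (24 mm) in 21–26 mm ⇒ Intermediate
Levofloxacin 24 mm: ≥ 23 mm ⇒ susceptible
Erythromycin 27 mm: ≥ 24 mm ⇒ Susceptible
Ceftriaxone (33 mm) ≥ 28 mm ⇒ Susceptible
Meropenem: 28 mm is ≤ 28 mm — Resistant
Cefazolin (29 mm) ≥ 21 mm — S
Ciprofloxacin: 26 mm is ≥ 22 mm — S

tetracycline, levofloxacin, erythromycin, ceftriaxone, cefazolin, ciprofloxacin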